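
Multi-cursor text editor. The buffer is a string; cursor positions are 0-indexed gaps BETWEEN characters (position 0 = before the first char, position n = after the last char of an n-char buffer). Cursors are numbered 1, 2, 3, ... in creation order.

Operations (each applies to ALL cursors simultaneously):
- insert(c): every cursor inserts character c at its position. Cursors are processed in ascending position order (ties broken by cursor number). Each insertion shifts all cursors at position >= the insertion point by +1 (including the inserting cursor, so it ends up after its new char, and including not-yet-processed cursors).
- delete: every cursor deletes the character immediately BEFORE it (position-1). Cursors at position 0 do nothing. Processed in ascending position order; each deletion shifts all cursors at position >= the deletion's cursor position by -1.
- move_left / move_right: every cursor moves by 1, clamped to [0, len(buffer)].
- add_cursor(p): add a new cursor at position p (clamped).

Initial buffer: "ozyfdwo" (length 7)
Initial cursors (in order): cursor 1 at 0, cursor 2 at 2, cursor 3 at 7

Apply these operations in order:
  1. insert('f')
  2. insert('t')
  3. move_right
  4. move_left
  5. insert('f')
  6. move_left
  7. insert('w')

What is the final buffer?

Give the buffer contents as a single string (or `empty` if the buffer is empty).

Answer: ftwfozftwfyfdwofwft

Derivation:
After op 1 (insert('f')): buffer="fozfyfdwof" (len 10), cursors c1@1 c2@4 c3@10, authorship 1..2.....3
After op 2 (insert('t')): buffer="ftozftyfdwoft" (len 13), cursors c1@2 c2@6 c3@13, authorship 11..22.....33
After op 3 (move_right): buffer="ftozftyfdwoft" (len 13), cursors c1@3 c2@7 c3@13, authorship 11..22.....33
After op 4 (move_left): buffer="ftozftyfdwoft" (len 13), cursors c1@2 c2@6 c3@12, authorship 11..22.....33
After op 5 (insert('f')): buffer="ftfozftfyfdwofft" (len 16), cursors c1@3 c2@8 c3@15, authorship 111..222.....333
After op 6 (move_left): buffer="ftfozftfyfdwofft" (len 16), cursors c1@2 c2@7 c3@14, authorship 111..222.....333
After op 7 (insert('w')): buffer="ftwfozftwfyfdwofwft" (len 19), cursors c1@3 c2@9 c3@17, authorship 1111..2222.....3333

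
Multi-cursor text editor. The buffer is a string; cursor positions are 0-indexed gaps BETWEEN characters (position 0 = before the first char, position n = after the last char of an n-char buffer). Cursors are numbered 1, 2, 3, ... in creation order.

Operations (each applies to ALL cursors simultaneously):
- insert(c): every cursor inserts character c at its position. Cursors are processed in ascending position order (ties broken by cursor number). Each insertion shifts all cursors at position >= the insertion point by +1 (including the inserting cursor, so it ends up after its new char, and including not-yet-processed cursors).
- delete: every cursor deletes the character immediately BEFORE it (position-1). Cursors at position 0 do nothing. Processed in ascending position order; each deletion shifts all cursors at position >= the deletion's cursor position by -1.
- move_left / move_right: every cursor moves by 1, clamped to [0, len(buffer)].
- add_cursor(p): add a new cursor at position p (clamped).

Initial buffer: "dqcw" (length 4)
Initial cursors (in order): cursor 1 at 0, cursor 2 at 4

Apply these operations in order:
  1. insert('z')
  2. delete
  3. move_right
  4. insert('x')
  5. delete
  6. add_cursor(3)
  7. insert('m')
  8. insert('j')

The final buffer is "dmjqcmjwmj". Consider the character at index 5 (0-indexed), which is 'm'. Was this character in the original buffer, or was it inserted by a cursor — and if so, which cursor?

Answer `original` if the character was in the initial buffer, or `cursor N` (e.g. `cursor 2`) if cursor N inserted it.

Answer: cursor 3

Derivation:
After op 1 (insert('z')): buffer="zdqcwz" (len 6), cursors c1@1 c2@6, authorship 1....2
After op 2 (delete): buffer="dqcw" (len 4), cursors c1@0 c2@4, authorship ....
After op 3 (move_right): buffer="dqcw" (len 4), cursors c1@1 c2@4, authorship ....
After op 4 (insert('x')): buffer="dxqcwx" (len 6), cursors c1@2 c2@6, authorship .1...2
After op 5 (delete): buffer="dqcw" (len 4), cursors c1@1 c2@4, authorship ....
After op 6 (add_cursor(3)): buffer="dqcw" (len 4), cursors c1@1 c3@3 c2@4, authorship ....
After op 7 (insert('m')): buffer="dmqcmwm" (len 7), cursors c1@2 c3@5 c2@7, authorship .1..3.2
After op 8 (insert('j')): buffer="dmjqcmjwmj" (len 10), cursors c1@3 c3@7 c2@10, authorship .11..33.22
Authorship (.=original, N=cursor N): . 1 1 . . 3 3 . 2 2
Index 5: author = 3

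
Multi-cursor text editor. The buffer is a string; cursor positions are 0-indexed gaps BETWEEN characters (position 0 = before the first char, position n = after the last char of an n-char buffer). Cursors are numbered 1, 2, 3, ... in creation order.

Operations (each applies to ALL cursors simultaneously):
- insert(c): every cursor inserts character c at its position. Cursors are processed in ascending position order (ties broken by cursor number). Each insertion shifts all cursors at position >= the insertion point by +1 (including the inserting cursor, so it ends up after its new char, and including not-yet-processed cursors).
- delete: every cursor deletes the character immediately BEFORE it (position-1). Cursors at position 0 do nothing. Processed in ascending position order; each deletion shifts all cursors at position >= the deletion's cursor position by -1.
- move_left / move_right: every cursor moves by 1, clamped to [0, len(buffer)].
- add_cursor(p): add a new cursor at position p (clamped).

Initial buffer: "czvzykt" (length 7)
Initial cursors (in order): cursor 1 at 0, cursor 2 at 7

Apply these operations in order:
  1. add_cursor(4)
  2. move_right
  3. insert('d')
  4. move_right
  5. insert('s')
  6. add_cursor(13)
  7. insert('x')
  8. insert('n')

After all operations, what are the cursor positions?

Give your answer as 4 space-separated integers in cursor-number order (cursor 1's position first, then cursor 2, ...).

After op 1 (add_cursor(4)): buffer="czvzykt" (len 7), cursors c1@0 c3@4 c2@7, authorship .......
After op 2 (move_right): buffer="czvzykt" (len 7), cursors c1@1 c3@5 c2@7, authorship .......
After op 3 (insert('d')): buffer="cdzvzydktd" (len 10), cursors c1@2 c3@7 c2@10, authorship .1....3..2
After op 4 (move_right): buffer="cdzvzydktd" (len 10), cursors c1@3 c3@8 c2@10, authorship .1....3..2
After op 5 (insert('s')): buffer="cdzsvzydkstds" (len 13), cursors c1@4 c3@10 c2@13, authorship .1.1...3.3.22
After op 6 (add_cursor(13)): buffer="cdzsvzydkstds" (len 13), cursors c1@4 c3@10 c2@13 c4@13, authorship .1.1...3.3.22
After op 7 (insert('x')): buffer="cdzsxvzydksxtdsxx" (len 17), cursors c1@5 c3@12 c2@17 c4@17, authorship .1.11...3.33.2224
After op 8 (insert('n')): buffer="cdzsxnvzydksxntdsxxnn" (len 21), cursors c1@6 c3@14 c2@21 c4@21, authorship .1.111...3.333.222424

Answer: 6 21 14 21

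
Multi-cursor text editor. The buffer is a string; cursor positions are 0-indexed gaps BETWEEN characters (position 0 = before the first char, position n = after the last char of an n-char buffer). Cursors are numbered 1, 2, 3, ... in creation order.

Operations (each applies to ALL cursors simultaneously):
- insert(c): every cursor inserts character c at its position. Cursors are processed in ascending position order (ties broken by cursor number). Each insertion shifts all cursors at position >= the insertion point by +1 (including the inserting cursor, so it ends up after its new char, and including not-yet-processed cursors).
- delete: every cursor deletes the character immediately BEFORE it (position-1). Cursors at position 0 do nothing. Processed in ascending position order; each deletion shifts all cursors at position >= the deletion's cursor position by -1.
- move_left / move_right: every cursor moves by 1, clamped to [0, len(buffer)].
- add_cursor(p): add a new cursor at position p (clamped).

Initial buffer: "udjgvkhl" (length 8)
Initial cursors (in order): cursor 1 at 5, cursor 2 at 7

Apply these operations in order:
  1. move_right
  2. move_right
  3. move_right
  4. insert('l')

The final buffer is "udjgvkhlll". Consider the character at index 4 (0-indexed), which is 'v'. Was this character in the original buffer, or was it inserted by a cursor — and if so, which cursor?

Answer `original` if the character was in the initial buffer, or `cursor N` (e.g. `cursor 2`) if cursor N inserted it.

Answer: original

Derivation:
After op 1 (move_right): buffer="udjgvkhl" (len 8), cursors c1@6 c2@8, authorship ........
After op 2 (move_right): buffer="udjgvkhl" (len 8), cursors c1@7 c2@8, authorship ........
After op 3 (move_right): buffer="udjgvkhl" (len 8), cursors c1@8 c2@8, authorship ........
After op 4 (insert('l')): buffer="udjgvkhlll" (len 10), cursors c1@10 c2@10, authorship ........12
Authorship (.=original, N=cursor N): . . . . . . . . 1 2
Index 4: author = original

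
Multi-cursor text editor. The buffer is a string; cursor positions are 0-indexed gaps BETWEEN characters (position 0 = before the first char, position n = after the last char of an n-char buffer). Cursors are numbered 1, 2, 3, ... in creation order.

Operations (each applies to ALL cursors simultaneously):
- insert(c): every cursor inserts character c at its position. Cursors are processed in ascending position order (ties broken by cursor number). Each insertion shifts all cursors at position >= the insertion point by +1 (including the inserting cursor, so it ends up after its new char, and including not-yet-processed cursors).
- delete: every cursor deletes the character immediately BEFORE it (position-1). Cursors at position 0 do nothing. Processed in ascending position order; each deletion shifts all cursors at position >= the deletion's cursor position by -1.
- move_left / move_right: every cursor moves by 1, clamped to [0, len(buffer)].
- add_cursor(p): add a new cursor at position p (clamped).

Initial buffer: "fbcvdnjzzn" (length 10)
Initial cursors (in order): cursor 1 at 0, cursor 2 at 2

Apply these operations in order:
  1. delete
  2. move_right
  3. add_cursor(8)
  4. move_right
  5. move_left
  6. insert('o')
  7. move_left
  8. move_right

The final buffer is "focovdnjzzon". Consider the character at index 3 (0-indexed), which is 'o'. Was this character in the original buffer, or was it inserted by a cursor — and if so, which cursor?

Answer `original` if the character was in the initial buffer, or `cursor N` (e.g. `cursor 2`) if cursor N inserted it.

After op 1 (delete): buffer="fcvdnjzzn" (len 9), cursors c1@0 c2@1, authorship .........
After op 2 (move_right): buffer="fcvdnjzzn" (len 9), cursors c1@1 c2@2, authorship .........
After op 3 (add_cursor(8)): buffer="fcvdnjzzn" (len 9), cursors c1@1 c2@2 c3@8, authorship .........
After op 4 (move_right): buffer="fcvdnjzzn" (len 9), cursors c1@2 c2@3 c3@9, authorship .........
After op 5 (move_left): buffer="fcvdnjzzn" (len 9), cursors c1@1 c2@2 c3@8, authorship .........
After op 6 (insert('o')): buffer="focovdnjzzon" (len 12), cursors c1@2 c2@4 c3@11, authorship .1.2......3.
After op 7 (move_left): buffer="focovdnjzzon" (len 12), cursors c1@1 c2@3 c3@10, authorship .1.2......3.
After op 8 (move_right): buffer="focovdnjzzon" (len 12), cursors c1@2 c2@4 c3@11, authorship .1.2......3.
Authorship (.=original, N=cursor N): . 1 . 2 . . . . . . 3 .
Index 3: author = 2

Answer: cursor 2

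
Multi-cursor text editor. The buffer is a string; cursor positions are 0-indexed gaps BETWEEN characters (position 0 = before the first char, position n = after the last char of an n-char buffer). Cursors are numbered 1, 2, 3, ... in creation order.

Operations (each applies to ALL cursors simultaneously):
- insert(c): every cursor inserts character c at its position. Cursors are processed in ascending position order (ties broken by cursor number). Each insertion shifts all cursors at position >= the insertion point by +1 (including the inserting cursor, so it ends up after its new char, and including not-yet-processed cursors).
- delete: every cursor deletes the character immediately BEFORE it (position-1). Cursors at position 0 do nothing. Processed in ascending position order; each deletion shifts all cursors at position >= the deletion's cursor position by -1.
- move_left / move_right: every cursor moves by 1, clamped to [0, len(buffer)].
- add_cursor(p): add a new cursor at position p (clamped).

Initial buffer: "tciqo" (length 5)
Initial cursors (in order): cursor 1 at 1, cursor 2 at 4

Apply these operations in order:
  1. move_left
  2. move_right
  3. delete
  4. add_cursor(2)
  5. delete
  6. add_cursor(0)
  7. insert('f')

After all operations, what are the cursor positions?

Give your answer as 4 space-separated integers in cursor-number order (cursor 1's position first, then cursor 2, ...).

Answer: 4 4 4 4

Derivation:
After op 1 (move_left): buffer="tciqo" (len 5), cursors c1@0 c2@3, authorship .....
After op 2 (move_right): buffer="tciqo" (len 5), cursors c1@1 c2@4, authorship .....
After op 3 (delete): buffer="cio" (len 3), cursors c1@0 c2@2, authorship ...
After op 4 (add_cursor(2)): buffer="cio" (len 3), cursors c1@0 c2@2 c3@2, authorship ...
After op 5 (delete): buffer="o" (len 1), cursors c1@0 c2@0 c3@0, authorship .
After op 6 (add_cursor(0)): buffer="o" (len 1), cursors c1@0 c2@0 c3@0 c4@0, authorship .
After op 7 (insert('f')): buffer="ffffo" (len 5), cursors c1@4 c2@4 c3@4 c4@4, authorship 1234.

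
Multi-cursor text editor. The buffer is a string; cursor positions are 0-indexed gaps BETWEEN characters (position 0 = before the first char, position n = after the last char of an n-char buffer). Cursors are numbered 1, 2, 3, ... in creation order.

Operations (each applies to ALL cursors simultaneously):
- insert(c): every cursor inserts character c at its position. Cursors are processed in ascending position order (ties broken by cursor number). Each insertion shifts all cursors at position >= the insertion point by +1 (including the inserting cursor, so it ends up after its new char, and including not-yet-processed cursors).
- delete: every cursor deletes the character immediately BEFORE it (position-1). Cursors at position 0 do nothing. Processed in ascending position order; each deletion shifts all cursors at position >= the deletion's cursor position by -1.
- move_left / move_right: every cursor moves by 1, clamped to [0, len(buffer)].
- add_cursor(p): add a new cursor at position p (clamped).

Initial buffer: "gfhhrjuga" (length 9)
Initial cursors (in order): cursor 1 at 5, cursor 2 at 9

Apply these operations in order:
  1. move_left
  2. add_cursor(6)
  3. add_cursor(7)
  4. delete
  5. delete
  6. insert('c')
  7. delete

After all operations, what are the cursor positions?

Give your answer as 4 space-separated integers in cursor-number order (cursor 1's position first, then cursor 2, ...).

After op 1 (move_left): buffer="gfhhrjuga" (len 9), cursors c1@4 c2@8, authorship .........
After op 2 (add_cursor(6)): buffer="gfhhrjuga" (len 9), cursors c1@4 c3@6 c2@8, authorship .........
After op 3 (add_cursor(7)): buffer="gfhhrjuga" (len 9), cursors c1@4 c3@6 c4@7 c2@8, authorship .........
After op 4 (delete): buffer="gfhra" (len 5), cursors c1@3 c2@4 c3@4 c4@4, authorship .....
After op 5 (delete): buffer="a" (len 1), cursors c1@0 c2@0 c3@0 c4@0, authorship .
After op 6 (insert('c')): buffer="cccca" (len 5), cursors c1@4 c2@4 c3@4 c4@4, authorship 1234.
After op 7 (delete): buffer="a" (len 1), cursors c1@0 c2@0 c3@0 c4@0, authorship .

Answer: 0 0 0 0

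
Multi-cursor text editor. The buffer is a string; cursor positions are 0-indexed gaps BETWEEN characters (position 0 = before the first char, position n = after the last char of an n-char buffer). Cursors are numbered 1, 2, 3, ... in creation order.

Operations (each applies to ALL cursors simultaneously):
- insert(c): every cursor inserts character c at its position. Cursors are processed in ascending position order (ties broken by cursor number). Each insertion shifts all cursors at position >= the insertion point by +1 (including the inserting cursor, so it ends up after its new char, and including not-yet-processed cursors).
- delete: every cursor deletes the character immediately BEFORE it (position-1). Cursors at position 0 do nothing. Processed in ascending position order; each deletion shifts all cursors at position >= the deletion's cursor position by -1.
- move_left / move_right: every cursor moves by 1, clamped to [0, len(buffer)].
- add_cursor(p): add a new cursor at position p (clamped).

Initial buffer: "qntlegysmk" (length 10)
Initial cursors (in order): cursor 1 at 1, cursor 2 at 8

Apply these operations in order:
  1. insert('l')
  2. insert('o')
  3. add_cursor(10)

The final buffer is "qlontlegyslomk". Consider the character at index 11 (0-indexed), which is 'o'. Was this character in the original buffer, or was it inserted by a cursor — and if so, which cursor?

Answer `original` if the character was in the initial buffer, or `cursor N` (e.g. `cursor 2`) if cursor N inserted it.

After op 1 (insert('l')): buffer="qlntlegyslmk" (len 12), cursors c1@2 c2@10, authorship .1.......2..
After op 2 (insert('o')): buffer="qlontlegyslomk" (len 14), cursors c1@3 c2@12, authorship .11.......22..
After op 3 (add_cursor(10)): buffer="qlontlegyslomk" (len 14), cursors c1@3 c3@10 c2@12, authorship .11.......22..
Authorship (.=original, N=cursor N): . 1 1 . . . . . . . 2 2 . .
Index 11: author = 2

Answer: cursor 2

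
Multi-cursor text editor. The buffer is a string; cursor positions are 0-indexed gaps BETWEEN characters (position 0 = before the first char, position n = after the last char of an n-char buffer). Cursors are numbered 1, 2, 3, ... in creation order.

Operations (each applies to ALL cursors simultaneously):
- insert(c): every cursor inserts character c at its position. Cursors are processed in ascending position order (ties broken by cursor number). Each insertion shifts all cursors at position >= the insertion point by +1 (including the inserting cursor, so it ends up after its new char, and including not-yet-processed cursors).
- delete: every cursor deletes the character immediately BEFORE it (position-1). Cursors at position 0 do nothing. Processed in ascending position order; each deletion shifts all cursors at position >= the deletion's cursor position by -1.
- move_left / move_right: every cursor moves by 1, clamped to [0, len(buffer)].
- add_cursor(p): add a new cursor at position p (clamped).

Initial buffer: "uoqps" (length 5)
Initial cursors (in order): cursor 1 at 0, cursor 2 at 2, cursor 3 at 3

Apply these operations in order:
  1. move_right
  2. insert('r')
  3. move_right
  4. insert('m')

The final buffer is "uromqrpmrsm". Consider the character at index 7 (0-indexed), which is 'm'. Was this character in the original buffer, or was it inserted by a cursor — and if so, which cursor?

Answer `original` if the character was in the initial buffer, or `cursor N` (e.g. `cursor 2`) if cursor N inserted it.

Answer: cursor 2

Derivation:
After op 1 (move_right): buffer="uoqps" (len 5), cursors c1@1 c2@3 c3@4, authorship .....
After op 2 (insert('r')): buffer="uroqrprs" (len 8), cursors c1@2 c2@5 c3@7, authorship .1..2.3.
After op 3 (move_right): buffer="uroqrprs" (len 8), cursors c1@3 c2@6 c3@8, authorship .1..2.3.
After op 4 (insert('m')): buffer="uromqrpmrsm" (len 11), cursors c1@4 c2@8 c3@11, authorship .1.1.2.23.3
Authorship (.=original, N=cursor N): . 1 . 1 . 2 . 2 3 . 3
Index 7: author = 2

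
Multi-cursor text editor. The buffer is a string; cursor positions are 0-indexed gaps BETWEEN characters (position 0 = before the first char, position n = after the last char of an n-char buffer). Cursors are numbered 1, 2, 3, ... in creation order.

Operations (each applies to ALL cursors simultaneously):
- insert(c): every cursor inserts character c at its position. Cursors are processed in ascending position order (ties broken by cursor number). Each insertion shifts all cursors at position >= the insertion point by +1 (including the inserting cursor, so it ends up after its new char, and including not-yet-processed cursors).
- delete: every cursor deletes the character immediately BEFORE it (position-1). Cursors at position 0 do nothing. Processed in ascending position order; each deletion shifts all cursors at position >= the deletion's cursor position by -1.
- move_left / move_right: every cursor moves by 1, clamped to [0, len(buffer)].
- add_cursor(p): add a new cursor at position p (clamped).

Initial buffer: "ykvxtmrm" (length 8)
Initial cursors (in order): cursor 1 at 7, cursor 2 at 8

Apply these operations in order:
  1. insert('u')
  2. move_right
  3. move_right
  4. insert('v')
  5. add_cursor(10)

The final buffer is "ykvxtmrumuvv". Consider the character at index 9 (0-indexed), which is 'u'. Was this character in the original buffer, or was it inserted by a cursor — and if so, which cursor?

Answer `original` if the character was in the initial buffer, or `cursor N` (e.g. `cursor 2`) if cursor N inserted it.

Answer: cursor 2

Derivation:
After op 1 (insert('u')): buffer="ykvxtmrumu" (len 10), cursors c1@8 c2@10, authorship .......1.2
After op 2 (move_right): buffer="ykvxtmrumu" (len 10), cursors c1@9 c2@10, authorship .......1.2
After op 3 (move_right): buffer="ykvxtmrumu" (len 10), cursors c1@10 c2@10, authorship .......1.2
After op 4 (insert('v')): buffer="ykvxtmrumuvv" (len 12), cursors c1@12 c2@12, authorship .......1.212
After op 5 (add_cursor(10)): buffer="ykvxtmrumuvv" (len 12), cursors c3@10 c1@12 c2@12, authorship .......1.212
Authorship (.=original, N=cursor N): . . . . . . . 1 . 2 1 2
Index 9: author = 2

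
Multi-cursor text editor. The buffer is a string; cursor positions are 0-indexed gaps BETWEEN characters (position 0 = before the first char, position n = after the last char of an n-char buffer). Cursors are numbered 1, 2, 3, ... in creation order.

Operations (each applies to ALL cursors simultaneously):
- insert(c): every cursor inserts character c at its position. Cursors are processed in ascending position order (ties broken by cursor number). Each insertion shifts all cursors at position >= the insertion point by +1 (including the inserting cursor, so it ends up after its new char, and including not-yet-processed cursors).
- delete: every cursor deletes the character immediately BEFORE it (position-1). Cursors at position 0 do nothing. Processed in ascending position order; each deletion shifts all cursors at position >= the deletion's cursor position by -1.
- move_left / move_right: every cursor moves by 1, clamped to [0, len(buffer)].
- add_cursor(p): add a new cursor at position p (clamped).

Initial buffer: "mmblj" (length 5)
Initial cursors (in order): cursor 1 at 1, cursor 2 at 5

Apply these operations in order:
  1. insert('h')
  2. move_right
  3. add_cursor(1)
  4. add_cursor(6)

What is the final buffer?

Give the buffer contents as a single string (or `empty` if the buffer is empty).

Answer: mhmbljh

Derivation:
After op 1 (insert('h')): buffer="mhmbljh" (len 7), cursors c1@2 c2@7, authorship .1....2
After op 2 (move_right): buffer="mhmbljh" (len 7), cursors c1@3 c2@7, authorship .1....2
After op 3 (add_cursor(1)): buffer="mhmbljh" (len 7), cursors c3@1 c1@3 c2@7, authorship .1....2
After op 4 (add_cursor(6)): buffer="mhmbljh" (len 7), cursors c3@1 c1@3 c4@6 c2@7, authorship .1....2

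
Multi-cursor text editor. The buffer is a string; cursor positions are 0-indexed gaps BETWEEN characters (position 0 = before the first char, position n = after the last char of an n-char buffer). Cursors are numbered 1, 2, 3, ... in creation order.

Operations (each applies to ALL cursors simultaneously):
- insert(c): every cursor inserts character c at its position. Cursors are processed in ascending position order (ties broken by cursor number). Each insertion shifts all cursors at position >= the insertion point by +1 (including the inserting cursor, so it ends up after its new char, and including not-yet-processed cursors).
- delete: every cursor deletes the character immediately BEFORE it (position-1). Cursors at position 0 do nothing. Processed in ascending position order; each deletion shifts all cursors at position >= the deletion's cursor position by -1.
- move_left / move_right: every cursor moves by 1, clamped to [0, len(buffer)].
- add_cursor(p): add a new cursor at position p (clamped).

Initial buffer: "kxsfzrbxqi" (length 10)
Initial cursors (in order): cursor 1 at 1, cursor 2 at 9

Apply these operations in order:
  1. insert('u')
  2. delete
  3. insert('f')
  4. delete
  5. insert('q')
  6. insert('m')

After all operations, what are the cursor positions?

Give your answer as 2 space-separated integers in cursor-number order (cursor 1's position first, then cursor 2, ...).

After op 1 (insert('u')): buffer="kuxsfzrbxqui" (len 12), cursors c1@2 c2@11, authorship .1........2.
After op 2 (delete): buffer="kxsfzrbxqi" (len 10), cursors c1@1 c2@9, authorship ..........
After op 3 (insert('f')): buffer="kfxsfzrbxqfi" (len 12), cursors c1@2 c2@11, authorship .1........2.
After op 4 (delete): buffer="kxsfzrbxqi" (len 10), cursors c1@1 c2@9, authorship ..........
After op 5 (insert('q')): buffer="kqxsfzrbxqqi" (len 12), cursors c1@2 c2@11, authorship .1........2.
After op 6 (insert('m')): buffer="kqmxsfzrbxqqmi" (len 14), cursors c1@3 c2@13, authorship .11........22.

Answer: 3 13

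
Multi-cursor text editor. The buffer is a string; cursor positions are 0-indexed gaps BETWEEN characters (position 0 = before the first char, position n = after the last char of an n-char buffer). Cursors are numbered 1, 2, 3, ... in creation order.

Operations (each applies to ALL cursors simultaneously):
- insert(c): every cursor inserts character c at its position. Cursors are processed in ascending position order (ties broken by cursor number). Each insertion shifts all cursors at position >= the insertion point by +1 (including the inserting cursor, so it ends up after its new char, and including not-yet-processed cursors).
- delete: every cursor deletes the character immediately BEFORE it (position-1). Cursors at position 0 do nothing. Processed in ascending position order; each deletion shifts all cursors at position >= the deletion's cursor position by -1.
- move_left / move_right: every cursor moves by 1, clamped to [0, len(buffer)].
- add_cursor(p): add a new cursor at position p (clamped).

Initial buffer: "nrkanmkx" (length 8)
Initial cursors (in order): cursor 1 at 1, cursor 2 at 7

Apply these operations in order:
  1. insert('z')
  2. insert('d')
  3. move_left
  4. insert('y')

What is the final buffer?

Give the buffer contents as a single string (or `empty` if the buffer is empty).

Answer: nzydrkanmkzydx

Derivation:
After op 1 (insert('z')): buffer="nzrkanmkzx" (len 10), cursors c1@2 c2@9, authorship .1......2.
After op 2 (insert('d')): buffer="nzdrkanmkzdx" (len 12), cursors c1@3 c2@11, authorship .11......22.
After op 3 (move_left): buffer="nzdrkanmkzdx" (len 12), cursors c1@2 c2@10, authorship .11......22.
After op 4 (insert('y')): buffer="nzydrkanmkzydx" (len 14), cursors c1@3 c2@12, authorship .111......222.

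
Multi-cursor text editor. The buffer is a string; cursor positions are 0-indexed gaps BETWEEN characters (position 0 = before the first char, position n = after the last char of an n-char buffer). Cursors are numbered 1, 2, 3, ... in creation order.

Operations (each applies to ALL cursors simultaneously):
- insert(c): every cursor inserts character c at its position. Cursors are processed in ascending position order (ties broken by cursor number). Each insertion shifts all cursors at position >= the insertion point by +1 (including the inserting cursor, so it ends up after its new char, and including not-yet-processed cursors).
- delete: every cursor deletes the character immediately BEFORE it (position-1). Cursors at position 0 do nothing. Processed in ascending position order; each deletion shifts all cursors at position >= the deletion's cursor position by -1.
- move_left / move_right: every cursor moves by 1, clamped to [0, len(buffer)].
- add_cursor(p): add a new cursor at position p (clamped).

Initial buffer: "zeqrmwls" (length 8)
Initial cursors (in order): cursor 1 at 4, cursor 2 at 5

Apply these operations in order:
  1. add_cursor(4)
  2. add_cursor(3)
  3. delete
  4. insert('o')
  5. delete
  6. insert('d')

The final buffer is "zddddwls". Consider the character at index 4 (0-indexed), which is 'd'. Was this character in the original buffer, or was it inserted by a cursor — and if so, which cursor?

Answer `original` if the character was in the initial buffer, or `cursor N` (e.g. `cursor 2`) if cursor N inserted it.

Answer: cursor 4

Derivation:
After op 1 (add_cursor(4)): buffer="zeqrmwls" (len 8), cursors c1@4 c3@4 c2@5, authorship ........
After op 2 (add_cursor(3)): buffer="zeqrmwls" (len 8), cursors c4@3 c1@4 c3@4 c2@5, authorship ........
After op 3 (delete): buffer="zwls" (len 4), cursors c1@1 c2@1 c3@1 c4@1, authorship ....
After op 4 (insert('o')): buffer="zoooowls" (len 8), cursors c1@5 c2@5 c3@5 c4@5, authorship .1234...
After op 5 (delete): buffer="zwls" (len 4), cursors c1@1 c2@1 c3@1 c4@1, authorship ....
After op 6 (insert('d')): buffer="zddddwls" (len 8), cursors c1@5 c2@5 c3@5 c4@5, authorship .1234...
Authorship (.=original, N=cursor N): . 1 2 3 4 . . .
Index 4: author = 4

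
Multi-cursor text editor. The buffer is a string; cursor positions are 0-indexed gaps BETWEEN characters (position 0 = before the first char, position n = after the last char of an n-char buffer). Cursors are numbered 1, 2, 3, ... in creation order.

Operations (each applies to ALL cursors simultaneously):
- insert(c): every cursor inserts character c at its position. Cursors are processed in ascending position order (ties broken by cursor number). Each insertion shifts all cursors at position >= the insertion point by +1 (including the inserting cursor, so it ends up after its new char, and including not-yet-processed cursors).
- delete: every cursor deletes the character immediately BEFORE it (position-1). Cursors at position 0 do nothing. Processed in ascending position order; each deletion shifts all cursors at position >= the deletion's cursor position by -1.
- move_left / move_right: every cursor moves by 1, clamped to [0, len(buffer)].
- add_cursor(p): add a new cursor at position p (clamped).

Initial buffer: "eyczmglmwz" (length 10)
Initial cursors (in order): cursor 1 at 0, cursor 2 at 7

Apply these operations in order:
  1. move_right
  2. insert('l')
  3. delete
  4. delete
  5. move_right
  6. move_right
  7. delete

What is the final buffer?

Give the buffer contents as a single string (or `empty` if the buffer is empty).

Answer: yzmglw

Derivation:
After op 1 (move_right): buffer="eyczmglmwz" (len 10), cursors c1@1 c2@8, authorship ..........
After op 2 (insert('l')): buffer="elyczmglmlwz" (len 12), cursors c1@2 c2@10, authorship .1.......2..
After op 3 (delete): buffer="eyczmglmwz" (len 10), cursors c1@1 c2@8, authorship ..........
After op 4 (delete): buffer="yczmglwz" (len 8), cursors c1@0 c2@6, authorship ........
After op 5 (move_right): buffer="yczmglwz" (len 8), cursors c1@1 c2@7, authorship ........
After op 6 (move_right): buffer="yczmglwz" (len 8), cursors c1@2 c2@8, authorship ........
After op 7 (delete): buffer="yzmglw" (len 6), cursors c1@1 c2@6, authorship ......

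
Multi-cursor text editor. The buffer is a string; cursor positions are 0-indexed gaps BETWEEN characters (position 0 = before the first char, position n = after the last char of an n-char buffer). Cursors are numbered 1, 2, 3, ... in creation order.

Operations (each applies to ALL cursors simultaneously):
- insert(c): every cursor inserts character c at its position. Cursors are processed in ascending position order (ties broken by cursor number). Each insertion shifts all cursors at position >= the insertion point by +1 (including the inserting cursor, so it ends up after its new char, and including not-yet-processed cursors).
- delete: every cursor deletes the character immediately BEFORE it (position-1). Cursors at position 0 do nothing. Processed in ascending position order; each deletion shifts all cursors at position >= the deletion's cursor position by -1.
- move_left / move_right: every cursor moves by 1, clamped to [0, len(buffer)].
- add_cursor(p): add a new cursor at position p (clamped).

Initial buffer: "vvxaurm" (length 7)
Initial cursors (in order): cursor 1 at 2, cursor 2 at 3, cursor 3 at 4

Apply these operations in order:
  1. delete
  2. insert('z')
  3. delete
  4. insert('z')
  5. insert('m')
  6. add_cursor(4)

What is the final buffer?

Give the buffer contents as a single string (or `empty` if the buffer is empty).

After op 1 (delete): buffer="vurm" (len 4), cursors c1@1 c2@1 c3@1, authorship ....
After op 2 (insert('z')): buffer="vzzzurm" (len 7), cursors c1@4 c2@4 c3@4, authorship .123...
After op 3 (delete): buffer="vurm" (len 4), cursors c1@1 c2@1 c3@1, authorship ....
After op 4 (insert('z')): buffer="vzzzurm" (len 7), cursors c1@4 c2@4 c3@4, authorship .123...
After op 5 (insert('m')): buffer="vzzzmmmurm" (len 10), cursors c1@7 c2@7 c3@7, authorship .123123...
After op 6 (add_cursor(4)): buffer="vzzzmmmurm" (len 10), cursors c4@4 c1@7 c2@7 c3@7, authorship .123123...

Answer: vzzzmmmurm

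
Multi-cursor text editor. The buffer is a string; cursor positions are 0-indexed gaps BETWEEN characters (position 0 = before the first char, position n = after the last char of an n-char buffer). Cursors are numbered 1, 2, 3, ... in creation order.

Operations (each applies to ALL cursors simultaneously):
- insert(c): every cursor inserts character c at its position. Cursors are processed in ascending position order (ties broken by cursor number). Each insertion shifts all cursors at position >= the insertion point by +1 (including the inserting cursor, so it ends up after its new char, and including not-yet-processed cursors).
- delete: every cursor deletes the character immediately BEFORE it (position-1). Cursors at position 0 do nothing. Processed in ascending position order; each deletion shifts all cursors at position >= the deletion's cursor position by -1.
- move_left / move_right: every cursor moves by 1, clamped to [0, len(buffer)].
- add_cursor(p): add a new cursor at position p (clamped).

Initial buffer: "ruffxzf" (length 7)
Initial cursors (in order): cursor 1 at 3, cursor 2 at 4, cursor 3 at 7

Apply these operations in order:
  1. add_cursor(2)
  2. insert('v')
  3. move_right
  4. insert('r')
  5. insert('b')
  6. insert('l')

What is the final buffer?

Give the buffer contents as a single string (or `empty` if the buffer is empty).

After op 1 (add_cursor(2)): buffer="ruffxzf" (len 7), cursors c4@2 c1@3 c2@4 c3@7, authorship .......
After op 2 (insert('v')): buffer="ruvfvfvxzfv" (len 11), cursors c4@3 c1@5 c2@7 c3@11, authorship ..4.1.2...3
After op 3 (move_right): buffer="ruvfvfvxzfv" (len 11), cursors c4@4 c1@6 c2@8 c3@11, authorship ..4.1.2...3
After op 4 (insert('r')): buffer="ruvfrvfrvxrzfvr" (len 15), cursors c4@5 c1@8 c2@11 c3@15, authorship ..4.41.12.2..33
After op 5 (insert('b')): buffer="ruvfrbvfrbvxrbzfvrb" (len 19), cursors c4@6 c1@10 c2@14 c3@19, authorship ..4.441.112.22..333
After op 6 (insert('l')): buffer="ruvfrblvfrblvxrblzfvrbl" (len 23), cursors c4@7 c1@12 c2@17 c3@23, authorship ..4.4441.1112.222..3333

Answer: ruvfrblvfrblvxrblzfvrbl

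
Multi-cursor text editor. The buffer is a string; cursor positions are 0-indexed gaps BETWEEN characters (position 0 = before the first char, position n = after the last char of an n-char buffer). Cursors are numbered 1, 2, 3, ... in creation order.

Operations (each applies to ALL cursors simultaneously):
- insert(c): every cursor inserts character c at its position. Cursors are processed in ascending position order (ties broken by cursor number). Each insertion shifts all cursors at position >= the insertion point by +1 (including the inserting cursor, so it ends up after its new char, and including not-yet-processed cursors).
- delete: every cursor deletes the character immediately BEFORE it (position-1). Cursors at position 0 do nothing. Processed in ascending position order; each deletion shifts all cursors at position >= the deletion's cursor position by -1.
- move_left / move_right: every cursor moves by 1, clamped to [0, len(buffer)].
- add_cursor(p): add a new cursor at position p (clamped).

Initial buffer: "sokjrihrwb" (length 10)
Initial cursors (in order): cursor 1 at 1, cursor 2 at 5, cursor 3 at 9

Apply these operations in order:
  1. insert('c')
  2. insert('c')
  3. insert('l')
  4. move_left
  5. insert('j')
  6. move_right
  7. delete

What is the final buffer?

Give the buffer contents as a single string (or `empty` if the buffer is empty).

Answer: sccjokjrccjihrwccjb

Derivation:
After op 1 (insert('c')): buffer="scokjrcihrwcb" (len 13), cursors c1@2 c2@7 c3@12, authorship .1....2....3.
After op 2 (insert('c')): buffer="sccokjrccihrwccb" (len 16), cursors c1@3 c2@9 c3@15, authorship .11....22....33.
After op 3 (insert('l')): buffer="scclokjrcclihrwcclb" (len 19), cursors c1@4 c2@11 c3@18, authorship .111....222....333.
After op 4 (move_left): buffer="scclokjrcclihrwcclb" (len 19), cursors c1@3 c2@10 c3@17, authorship .111....222....333.
After op 5 (insert('j')): buffer="sccjlokjrccjlihrwccjlb" (len 22), cursors c1@4 c2@12 c3@20, authorship .1111....2222....3333.
After op 6 (move_right): buffer="sccjlokjrccjlihrwccjlb" (len 22), cursors c1@5 c2@13 c3@21, authorship .1111....2222....3333.
After op 7 (delete): buffer="sccjokjrccjihrwccjb" (len 19), cursors c1@4 c2@11 c3@18, authorship .111....222....333.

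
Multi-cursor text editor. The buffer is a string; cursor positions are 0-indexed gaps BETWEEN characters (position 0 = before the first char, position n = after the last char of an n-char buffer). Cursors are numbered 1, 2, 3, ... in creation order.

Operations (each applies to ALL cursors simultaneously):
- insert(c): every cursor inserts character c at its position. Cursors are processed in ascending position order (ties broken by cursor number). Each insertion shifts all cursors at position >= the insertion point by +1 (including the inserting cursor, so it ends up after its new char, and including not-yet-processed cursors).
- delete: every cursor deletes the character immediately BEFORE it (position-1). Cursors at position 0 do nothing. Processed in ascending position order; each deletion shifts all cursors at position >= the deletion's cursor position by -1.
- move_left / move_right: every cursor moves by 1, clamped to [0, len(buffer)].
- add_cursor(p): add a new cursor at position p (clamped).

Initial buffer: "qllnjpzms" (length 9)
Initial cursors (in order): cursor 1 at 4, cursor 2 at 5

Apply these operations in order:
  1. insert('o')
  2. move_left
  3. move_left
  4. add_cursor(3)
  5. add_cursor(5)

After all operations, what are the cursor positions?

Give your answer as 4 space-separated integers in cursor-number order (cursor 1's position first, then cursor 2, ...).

After op 1 (insert('o')): buffer="qllnojopzms" (len 11), cursors c1@5 c2@7, authorship ....1.2....
After op 2 (move_left): buffer="qllnojopzms" (len 11), cursors c1@4 c2@6, authorship ....1.2....
After op 3 (move_left): buffer="qllnojopzms" (len 11), cursors c1@3 c2@5, authorship ....1.2....
After op 4 (add_cursor(3)): buffer="qllnojopzms" (len 11), cursors c1@3 c3@3 c2@5, authorship ....1.2....
After op 5 (add_cursor(5)): buffer="qllnojopzms" (len 11), cursors c1@3 c3@3 c2@5 c4@5, authorship ....1.2....

Answer: 3 5 3 5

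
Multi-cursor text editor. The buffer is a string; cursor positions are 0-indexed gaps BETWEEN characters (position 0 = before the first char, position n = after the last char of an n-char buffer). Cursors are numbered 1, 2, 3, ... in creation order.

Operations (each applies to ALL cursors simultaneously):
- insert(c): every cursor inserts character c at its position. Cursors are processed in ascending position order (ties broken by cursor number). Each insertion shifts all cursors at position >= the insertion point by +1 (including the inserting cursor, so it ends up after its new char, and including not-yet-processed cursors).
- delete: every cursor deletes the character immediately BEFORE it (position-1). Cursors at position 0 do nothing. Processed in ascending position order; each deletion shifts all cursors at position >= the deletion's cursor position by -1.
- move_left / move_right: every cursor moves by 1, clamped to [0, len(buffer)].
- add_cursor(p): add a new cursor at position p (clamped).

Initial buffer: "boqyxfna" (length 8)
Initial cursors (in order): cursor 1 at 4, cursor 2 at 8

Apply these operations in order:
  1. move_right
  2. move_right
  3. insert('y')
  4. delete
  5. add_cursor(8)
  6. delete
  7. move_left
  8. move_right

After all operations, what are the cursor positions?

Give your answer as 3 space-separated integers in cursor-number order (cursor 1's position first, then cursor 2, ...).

Answer: 5 5 5

Derivation:
After op 1 (move_right): buffer="boqyxfna" (len 8), cursors c1@5 c2@8, authorship ........
After op 2 (move_right): buffer="boqyxfna" (len 8), cursors c1@6 c2@8, authorship ........
After op 3 (insert('y')): buffer="boqyxfynay" (len 10), cursors c1@7 c2@10, authorship ......1..2
After op 4 (delete): buffer="boqyxfna" (len 8), cursors c1@6 c2@8, authorship ........
After op 5 (add_cursor(8)): buffer="boqyxfna" (len 8), cursors c1@6 c2@8 c3@8, authorship ........
After op 6 (delete): buffer="boqyx" (len 5), cursors c1@5 c2@5 c3@5, authorship .....
After op 7 (move_left): buffer="boqyx" (len 5), cursors c1@4 c2@4 c3@4, authorship .....
After op 8 (move_right): buffer="boqyx" (len 5), cursors c1@5 c2@5 c3@5, authorship .....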